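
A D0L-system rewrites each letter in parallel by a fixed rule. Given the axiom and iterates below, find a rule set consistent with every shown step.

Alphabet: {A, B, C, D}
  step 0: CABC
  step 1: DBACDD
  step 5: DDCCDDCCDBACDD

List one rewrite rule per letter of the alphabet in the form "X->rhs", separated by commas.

  step 0 ⇒ step 1: CABC ⇒ D·BA·CD·D
    A ↦ BA
    B ↦ CD
    C ↦ D
    D ↦ C  (constrained at step 1)

A->BA, B->CD, C->D, D->C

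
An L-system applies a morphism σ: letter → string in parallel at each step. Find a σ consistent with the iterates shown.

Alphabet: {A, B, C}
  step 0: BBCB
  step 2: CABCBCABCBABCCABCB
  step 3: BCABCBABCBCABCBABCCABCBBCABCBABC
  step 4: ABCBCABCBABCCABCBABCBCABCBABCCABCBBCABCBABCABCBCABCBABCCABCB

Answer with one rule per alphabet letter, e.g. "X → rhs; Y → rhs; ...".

A->C, B->ABC, C->B

  step 3 ⇒ step 4: BCABCBABCBCABCBABCCABCBBCABCBABC ⇒ ABC·B·C·ABC·B·ABC·C·ABC·B·ABC·B·C·ABC·B·ABC·C·ABC·B·B·C·ABC·B·ABC·ABC·B·C·ABC·B·ABC·C·ABC·B
    A ↦ C
    B ↦ ABC
    C ↦ B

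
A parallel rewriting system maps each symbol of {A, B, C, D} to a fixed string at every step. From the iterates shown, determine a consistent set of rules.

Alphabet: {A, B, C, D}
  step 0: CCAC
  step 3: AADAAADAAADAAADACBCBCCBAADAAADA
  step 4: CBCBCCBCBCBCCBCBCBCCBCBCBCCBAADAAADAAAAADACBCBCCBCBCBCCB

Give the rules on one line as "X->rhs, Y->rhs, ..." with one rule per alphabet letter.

  step 3 ⇒ step 4: AADAAADAAADAAADACBCBCCBAADAAADA ⇒ CB·CB·C·CB·CB·CB·C·CB·CB·CB·C·CB·CB·CB·C·CB·AA·DA·AA·DA·AA·AA·DA·CB·CB·C·CB·CB·CB·C·CB
    A ↦ CB
    B ↦ DA
    C ↦ AA
    D ↦ C

A->CB, B->DA, C->AA, D->C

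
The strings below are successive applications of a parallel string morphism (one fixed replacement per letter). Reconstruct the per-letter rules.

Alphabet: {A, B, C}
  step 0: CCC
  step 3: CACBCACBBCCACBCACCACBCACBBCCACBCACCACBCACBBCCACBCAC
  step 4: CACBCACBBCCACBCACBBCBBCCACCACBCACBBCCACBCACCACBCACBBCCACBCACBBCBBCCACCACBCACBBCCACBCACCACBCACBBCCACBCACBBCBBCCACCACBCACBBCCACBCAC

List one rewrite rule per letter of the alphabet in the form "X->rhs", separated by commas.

A->B, B->BBC, C->CAC

  step 3 ⇒ step 4: CACBCACBBCCACBCACCACBCACBBCCACBCACCACBCACBBCCACBCAC ⇒ CAC·B·CAC·BBC·CAC·B·CAC·BBC·BBC·CAC·CAC·B·CAC·BBC·CAC·B·CAC·CAC·B·CAC·BBC·CAC·B·CAC·BBC·BBC·CAC·CAC·B·CAC·BBC·CAC·B·CAC·CAC·B·CAC·BBC·CAC·B·CAC·BBC·BBC·CAC·CAC·B·CAC·BBC·CAC·B·CAC
    A ↦ B
    B ↦ BBC
    C ↦ CAC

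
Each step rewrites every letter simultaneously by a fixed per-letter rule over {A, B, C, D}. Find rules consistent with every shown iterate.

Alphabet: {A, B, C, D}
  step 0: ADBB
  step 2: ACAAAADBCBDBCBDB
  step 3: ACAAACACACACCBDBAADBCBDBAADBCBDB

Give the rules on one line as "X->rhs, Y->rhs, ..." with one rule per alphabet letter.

A->AC, B->DB, C->AA, D->CB

  step 2 ⇒ step 3: ACAAAADBCBDBCBDB ⇒ AC·AA·AC·AC·AC·AC·CB·DB·AA·DB·CB·DB·AA·DB·CB·DB
    A ↦ AC
    B ↦ DB
    C ↦ AA
    D ↦ CB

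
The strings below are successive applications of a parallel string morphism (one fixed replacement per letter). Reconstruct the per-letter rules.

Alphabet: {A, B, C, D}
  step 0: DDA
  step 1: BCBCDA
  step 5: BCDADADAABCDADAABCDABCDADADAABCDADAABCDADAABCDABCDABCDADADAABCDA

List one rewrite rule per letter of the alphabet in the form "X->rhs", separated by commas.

A->DA, B->DA, C->A, D->BC

  step 0 ⇒ step 1: DDA ⇒ BC·BC·DA
    A ↦ DA
    D ↦ BC
    B ↦ DA  (constrained at step 1)
    C ↦ A  (constrained at step 1)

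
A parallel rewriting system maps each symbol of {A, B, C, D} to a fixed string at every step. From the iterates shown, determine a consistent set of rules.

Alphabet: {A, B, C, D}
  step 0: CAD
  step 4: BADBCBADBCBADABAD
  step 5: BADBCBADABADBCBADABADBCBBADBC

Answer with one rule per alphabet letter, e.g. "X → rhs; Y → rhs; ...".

A->B, B->BAD, C->A, D->C

  step 4 ⇒ step 5: BADBCBADBCBADABAD ⇒ BAD·B·C·BAD·A·BAD·B·C·BAD·A·BAD·B·C·B·BAD·B·C
    A ↦ B
    B ↦ BAD
    C ↦ A
    D ↦ C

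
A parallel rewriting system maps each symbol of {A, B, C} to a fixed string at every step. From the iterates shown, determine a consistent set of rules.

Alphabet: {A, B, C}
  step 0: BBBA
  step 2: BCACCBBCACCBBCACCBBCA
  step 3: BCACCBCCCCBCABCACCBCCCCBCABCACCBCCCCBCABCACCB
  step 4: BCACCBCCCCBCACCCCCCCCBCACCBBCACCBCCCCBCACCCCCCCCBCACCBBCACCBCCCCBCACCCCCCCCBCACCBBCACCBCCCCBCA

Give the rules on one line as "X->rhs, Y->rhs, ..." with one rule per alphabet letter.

A->B, B->BCA, C->CC

  step 3 ⇒ step 4: BCACCBCCCCBCABCACCBCCCCBCABCACCBCCCCBCABCACCB ⇒ BCA·CC·B·CC·CC·BCA·CC·CC·CC·CC·BCA·CC·B·BCA·CC·B·CC·CC·BCA·CC·CC·CC·CC·BCA·CC·B·BCA·CC·B·CC·CC·BCA·CC·CC·CC·CC·BCA·CC·B·BCA·CC·B·CC·CC·BCA
    A ↦ B
    B ↦ BCA
    C ↦ CC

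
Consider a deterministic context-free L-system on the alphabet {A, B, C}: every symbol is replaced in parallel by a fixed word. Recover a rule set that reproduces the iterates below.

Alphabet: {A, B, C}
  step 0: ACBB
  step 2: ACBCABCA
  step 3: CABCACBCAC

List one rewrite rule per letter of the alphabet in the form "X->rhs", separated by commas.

A->C, B->BC, C->A

  step 2 ⇒ step 3: ACBCABCA ⇒ C·A·BC·A·C·BC·A·C
    A ↦ C
    B ↦ BC
    C ↦ A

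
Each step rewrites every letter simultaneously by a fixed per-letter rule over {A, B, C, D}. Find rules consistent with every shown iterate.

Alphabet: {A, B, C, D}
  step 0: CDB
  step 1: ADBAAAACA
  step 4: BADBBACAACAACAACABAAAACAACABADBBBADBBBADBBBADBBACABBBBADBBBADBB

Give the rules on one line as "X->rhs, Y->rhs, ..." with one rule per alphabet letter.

  step 0 ⇒ step 1: CDB ⇒ ADB·AAA·ACA
    B ↦ ACA
    C ↦ ADB
    D ↦ AAA
    A ↦ B  (constrained at step 1)

A->B, B->ACA, C->ADB, D->AAA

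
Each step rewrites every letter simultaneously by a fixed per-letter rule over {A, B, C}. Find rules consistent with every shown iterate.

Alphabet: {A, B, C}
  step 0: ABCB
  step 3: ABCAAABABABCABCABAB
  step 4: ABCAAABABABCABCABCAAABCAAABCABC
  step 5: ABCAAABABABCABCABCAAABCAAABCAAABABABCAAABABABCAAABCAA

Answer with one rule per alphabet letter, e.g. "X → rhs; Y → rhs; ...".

A->AB, B->C, C->AA

  step 4 ⇒ step 5: ABCAAABABABCABCABCAAABCAAABCABC ⇒ AB·C·AA·AB·AB·AB·C·AB·C·AB·C·AA·AB·C·AA·AB·C·AA·AB·AB·AB·C·AA·AB·AB·AB·C·AA·AB·C·AA
    A ↦ AB
    B ↦ C
    C ↦ AA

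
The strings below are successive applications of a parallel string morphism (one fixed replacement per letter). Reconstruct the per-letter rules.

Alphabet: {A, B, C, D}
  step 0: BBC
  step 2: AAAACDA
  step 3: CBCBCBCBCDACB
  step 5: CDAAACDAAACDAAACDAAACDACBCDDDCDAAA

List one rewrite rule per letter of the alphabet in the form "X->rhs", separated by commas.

  step 2 ⇒ step 3: AAAACDA ⇒ CB·CB·CB·CB·CD·A·CB
    A ↦ CB
    C ↦ CD
    D ↦ A
    B ↦ DD  (constrained at step 0)

A->CB, B->DD, C->CD, D->A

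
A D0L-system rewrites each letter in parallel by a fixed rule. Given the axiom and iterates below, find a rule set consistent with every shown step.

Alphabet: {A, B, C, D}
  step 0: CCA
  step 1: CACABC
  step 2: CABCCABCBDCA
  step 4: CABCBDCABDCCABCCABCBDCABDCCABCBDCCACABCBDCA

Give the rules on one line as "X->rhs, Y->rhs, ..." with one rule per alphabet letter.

  step 1 ⇒ step 2: CACABC ⇒ CA·BC·CA·BC·BD·CA
    A ↦ BC
    B ↦ BD
    C ↦ CA
    D ↦ C  (constrained at step 2)

A->BC, B->BD, C->CA, D->C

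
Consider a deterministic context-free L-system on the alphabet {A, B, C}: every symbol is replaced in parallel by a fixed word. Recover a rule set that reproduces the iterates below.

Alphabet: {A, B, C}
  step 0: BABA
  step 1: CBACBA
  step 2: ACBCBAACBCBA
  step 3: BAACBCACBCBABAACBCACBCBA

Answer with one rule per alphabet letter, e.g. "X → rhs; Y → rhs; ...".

A->BA, B->C, C->ACB

  step 2 ⇒ step 3: ACBCBAACBCBA ⇒ BA·ACB·C·ACB·C·BA·BA·ACB·C·ACB·C·BA
    A ↦ BA
    B ↦ C
    C ↦ ACB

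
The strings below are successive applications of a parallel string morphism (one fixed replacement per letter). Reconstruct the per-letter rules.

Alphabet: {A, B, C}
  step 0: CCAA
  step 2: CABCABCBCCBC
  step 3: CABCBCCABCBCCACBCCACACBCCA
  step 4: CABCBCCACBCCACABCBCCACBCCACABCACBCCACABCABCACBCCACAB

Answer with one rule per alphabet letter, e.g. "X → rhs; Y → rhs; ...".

  step 3 ⇒ step 4: CABCBCCABCBCCACBCCACACBCCA ⇒ CA·B·CBC·CA·CBC·CA·CA·B·CBC·CA·CBC·CA·CA·B·CA·CBC·CA·CA·B·CA·B·CA·CBC·CA·CA·B
    A ↦ B
    B ↦ CBC
    C ↦ CA

A->B, B->CBC, C->CA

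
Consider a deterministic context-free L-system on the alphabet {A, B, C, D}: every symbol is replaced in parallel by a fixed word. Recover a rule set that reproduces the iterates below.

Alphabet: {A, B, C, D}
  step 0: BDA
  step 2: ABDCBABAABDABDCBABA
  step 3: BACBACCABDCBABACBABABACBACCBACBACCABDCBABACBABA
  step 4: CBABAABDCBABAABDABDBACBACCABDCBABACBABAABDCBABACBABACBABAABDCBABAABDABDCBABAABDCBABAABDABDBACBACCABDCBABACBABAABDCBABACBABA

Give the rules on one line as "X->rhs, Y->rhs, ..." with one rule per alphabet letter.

  step 3 ⇒ step 4: BACBACCABDCBABACBABABACBACCBACBACCABDCBABACBABA ⇒ CBA·BA·ABD·CBA·BA·ABD·ABD·BA·CBA·CC·ABD·CBA·BA·CBA·BA·ABD·CBA·BA·CBA·BA·CBA·BA·ABD·CBA·BA·ABD·ABD·CBA·BA·ABD·CBA·BA·ABD·ABD·BA·CBA·CC·ABD·CBA·BA·CBA·BA·ABD·CBA·BA·CBA·BA
    A ↦ BA
    B ↦ CBA
    C ↦ ABD
    D ↦ CC

A->BA, B->CBA, C->ABD, D->CC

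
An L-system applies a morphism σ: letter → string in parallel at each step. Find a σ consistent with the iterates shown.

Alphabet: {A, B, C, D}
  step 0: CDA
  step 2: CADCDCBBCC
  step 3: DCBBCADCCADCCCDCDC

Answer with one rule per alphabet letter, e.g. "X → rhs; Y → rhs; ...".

A->BB, B->C, C->DC, D->CA

  step 2 ⇒ step 3: CADCDCBBCC ⇒ DC·BB·CA·DC·CA·DC·C·C·DC·DC
    A ↦ BB
    B ↦ C
    C ↦ DC
    D ↦ CA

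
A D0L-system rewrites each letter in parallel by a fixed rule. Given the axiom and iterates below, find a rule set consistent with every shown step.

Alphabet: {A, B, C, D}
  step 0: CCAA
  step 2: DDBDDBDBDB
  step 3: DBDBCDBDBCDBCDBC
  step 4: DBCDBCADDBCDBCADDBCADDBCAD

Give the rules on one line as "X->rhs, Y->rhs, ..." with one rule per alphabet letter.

  step 3 ⇒ step 4: DBDBCDBDBCDBCDBC ⇒ DB·C·DB·C·AD·DB·C·DB·C·AD·DB·C·AD·DB·C·AD
    B ↦ C
    C ↦ AD
    D ↦ DB
    A ↦ D  (constrained at step 0)

A->D, B->C, C->AD, D->DB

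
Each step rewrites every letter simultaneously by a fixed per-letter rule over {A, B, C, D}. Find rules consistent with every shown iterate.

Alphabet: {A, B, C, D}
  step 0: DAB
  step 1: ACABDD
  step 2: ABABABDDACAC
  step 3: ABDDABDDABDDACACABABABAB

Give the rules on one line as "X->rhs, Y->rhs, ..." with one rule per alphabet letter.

  step 2 ⇒ step 3: ABABABDDACAC ⇒ AB·DD·AB·DD·AB·DD·AC·AC·AB·AB·AB·AB
    A ↦ AB
    B ↦ DD
    C ↦ AB
    D ↦ AC

A->AB, B->DD, C->AB, D->AC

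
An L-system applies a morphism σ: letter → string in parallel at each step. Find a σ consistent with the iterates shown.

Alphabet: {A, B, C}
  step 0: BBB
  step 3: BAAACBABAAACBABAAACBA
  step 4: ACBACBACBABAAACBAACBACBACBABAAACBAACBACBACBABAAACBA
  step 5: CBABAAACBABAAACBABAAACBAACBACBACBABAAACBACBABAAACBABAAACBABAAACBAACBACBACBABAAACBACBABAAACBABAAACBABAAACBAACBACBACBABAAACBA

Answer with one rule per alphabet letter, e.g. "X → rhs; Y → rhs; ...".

A->CBA, B->A, C->BAA

  step 4 ⇒ step 5: ACBACBACBABAAACBAACBACBACBABAAACBAACBACBACBABAAACBA ⇒ CBA·BAA·A·CBA·BAA·A·CBA·BAA·A·CBA·A·CBA·CBA·CBA·BAA·A·CBA·CBA·BAA·A·CBA·BAA·A·CBA·BAA·A·CBA·A·CBA·CBA·CBA·BAA·A·CBA·CBA·BAA·A·CBA·BAA·A·CBA·BAA·A·CBA·A·CBA·CBA·CBA·BAA·A·CBA
    A ↦ CBA
    B ↦ A
    C ↦ BAA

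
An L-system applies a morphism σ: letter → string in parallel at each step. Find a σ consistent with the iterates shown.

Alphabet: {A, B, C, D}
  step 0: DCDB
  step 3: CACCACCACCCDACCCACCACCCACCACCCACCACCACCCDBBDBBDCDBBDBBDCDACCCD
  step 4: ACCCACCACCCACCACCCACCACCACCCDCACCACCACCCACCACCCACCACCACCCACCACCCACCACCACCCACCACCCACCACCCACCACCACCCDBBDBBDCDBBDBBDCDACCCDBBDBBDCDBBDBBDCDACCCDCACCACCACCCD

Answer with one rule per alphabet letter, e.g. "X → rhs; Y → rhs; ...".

  step 3 ⇒ step 4: CACCACCACCCDACCCACCACCCACCACCCACCACCACCCDBBDBBDCDBBDBBDCDACCCD ⇒ ACC·C·ACC·ACC·C·ACC·ACC·C·ACC·ACC·ACC·CD·C·ACC·ACC·ACC·C·ACC·ACC·C·ACC·ACC·ACC·C·ACC·ACC·C·ACC·ACC·ACC·C·ACC·ACC·C·ACC·ACC·C·ACC·ACC·ACC·CD·BBD·BBD·CD·BBD·BBD·CD·ACC·CD·BBD·BBD·CD·BBD·BBD·CD·ACC·CD·C·ACC·ACC·ACC·CD
    A ↦ C
    B ↦ BBD
    C ↦ ACC
    D ↦ CD

A->C, B->BBD, C->ACC, D->CD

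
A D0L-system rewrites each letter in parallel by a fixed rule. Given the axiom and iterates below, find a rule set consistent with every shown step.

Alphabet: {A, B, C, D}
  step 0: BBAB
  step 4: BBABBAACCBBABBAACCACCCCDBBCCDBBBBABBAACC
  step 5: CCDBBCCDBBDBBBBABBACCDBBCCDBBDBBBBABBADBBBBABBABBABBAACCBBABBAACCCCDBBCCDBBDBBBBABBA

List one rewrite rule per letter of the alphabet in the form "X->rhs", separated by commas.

  step 4 ⇒ step 5: BBABBAACCBBABBAACCACCCCDBBCCDBBBBABBAACC ⇒ C·C·DBB·C·C·DBB·DBB·BBA·BBA·C·C·DBB·C·C·DBB·DBB·BBA·BBA·DBB·BBA·BBA·BBA·BBA·A·C·C·BBA·BBA·A·C·C·C·C·DBB·C·C·DBB·DBB·BBA·BBA
    A ↦ DBB
    B ↦ C
    C ↦ BBA
    D ↦ A

A->DBB, B->C, C->BBA, D->A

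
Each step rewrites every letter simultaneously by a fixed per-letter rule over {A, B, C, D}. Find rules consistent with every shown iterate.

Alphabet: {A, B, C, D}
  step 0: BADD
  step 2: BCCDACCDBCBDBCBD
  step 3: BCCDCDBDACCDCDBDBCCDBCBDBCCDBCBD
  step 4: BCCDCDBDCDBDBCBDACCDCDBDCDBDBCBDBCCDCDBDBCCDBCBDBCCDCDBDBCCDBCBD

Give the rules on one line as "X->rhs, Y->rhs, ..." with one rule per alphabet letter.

A->AC, B->BC, C->CD, D->BD

  step 3 ⇒ step 4: BCCDCDBDACCDCDBDBCCDBCBDBCCDBCBD ⇒ BC·CD·CD·BD·CD·BD·BC·BD·AC·CD·CD·BD·CD·BD·BC·BD·BC·CD·CD·BD·BC·CD·BC·BD·BC·CD·CD·BD·BC·CD·BC·BD
    A ↦ AC
    B ↦ BC
    C ↦ CD
    D ↦ BD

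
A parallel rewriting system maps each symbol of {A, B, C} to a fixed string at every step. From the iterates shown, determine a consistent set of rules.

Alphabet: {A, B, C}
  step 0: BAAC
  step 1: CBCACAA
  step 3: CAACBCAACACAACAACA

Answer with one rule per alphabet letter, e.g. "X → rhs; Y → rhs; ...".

  step 0 ⇒ step 1: BAAC ⇒ CB·CA·CA·A
    A ↦ CA
    B ↦ CB
    C ↦ A

A->CA, B->CB, C->A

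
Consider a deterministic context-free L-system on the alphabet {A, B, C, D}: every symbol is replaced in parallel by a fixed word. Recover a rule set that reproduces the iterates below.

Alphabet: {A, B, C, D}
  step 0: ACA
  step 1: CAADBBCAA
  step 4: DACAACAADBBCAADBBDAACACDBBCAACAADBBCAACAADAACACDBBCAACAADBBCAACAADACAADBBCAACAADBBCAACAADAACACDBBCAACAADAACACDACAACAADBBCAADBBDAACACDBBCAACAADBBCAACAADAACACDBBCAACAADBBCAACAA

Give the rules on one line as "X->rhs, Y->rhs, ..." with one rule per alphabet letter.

  step 0 ⇒ step 1: ACA ⇒ CAA·DBB·CAA
    A ↦ CAA
    C ↦ DBB
    B ↦ AC  (constrained at step 1)
    D ↦ DA  (constrained at step 1)

A->CAA, B->AC, C->DBB, D->DA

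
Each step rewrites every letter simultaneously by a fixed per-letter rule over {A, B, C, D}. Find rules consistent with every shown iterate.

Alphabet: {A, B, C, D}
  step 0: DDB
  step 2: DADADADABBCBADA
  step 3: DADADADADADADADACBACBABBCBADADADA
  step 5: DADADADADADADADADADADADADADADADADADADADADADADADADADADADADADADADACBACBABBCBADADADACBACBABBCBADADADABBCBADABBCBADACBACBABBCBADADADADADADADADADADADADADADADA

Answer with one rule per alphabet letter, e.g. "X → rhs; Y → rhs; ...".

A->DA, B->CBA, C->BB, D->DA

  step 2 ⇒ step 3: DADADADABBCBADA ⇒ DA·DA·DA·DA·DA·DA·DA·DA·CBA·CBA·BB·CBA·DA·DA·DA
    A ↦ DA
    B ↦ CBA
    C ↦ BB
    D ↦ DA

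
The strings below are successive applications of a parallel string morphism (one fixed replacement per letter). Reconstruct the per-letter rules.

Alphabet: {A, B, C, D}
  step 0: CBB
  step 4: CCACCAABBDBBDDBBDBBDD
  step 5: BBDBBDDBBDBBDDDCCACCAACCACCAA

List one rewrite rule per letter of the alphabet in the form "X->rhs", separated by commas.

A->D, B->C, C->BBD, D->A

  step 4 ⇒ step 5: CCACCAABBDBBDDBBDBBDD ⇒ BBD·BBD·D·BBD·BBD·D·D·C·C·A·C·C·A·A·C·C·A·C·C·A·A
    A ↦ D
    B ↦ C
    C ↦ BBD
    D ↦ A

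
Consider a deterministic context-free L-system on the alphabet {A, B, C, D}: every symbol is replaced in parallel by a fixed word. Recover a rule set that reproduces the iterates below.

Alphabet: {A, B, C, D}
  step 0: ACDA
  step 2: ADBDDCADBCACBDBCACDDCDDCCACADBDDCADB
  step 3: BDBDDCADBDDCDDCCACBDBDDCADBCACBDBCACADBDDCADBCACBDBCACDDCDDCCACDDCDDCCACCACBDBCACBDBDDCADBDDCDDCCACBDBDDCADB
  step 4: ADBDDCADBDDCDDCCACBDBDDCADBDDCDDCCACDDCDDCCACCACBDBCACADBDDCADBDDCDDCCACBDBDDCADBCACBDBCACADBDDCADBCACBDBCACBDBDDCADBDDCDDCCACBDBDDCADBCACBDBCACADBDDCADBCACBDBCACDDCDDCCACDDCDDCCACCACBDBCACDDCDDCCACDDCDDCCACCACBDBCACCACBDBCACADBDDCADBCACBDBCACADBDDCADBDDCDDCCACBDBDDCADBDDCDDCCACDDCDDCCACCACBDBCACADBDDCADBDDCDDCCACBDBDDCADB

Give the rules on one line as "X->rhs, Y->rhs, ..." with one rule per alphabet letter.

A->BDB, B->ADB, C->CAC, D->DDC

  step 3 ⇒ step 4: BDBDDCADBDDCDDCCACBDBDDCADBCACBDBCACADBDDCADBCACBDBCACDDCDDCCACDDCDDCCACCACBDBCACBDBDDCADBDDCDDCCACBDBDDCADB ⇒ ADB·DDC·ADB·DDC·DDC·CAC·BDB·DDC·ADB·DDC·DDC·CAC·DDC·DDC·CAC·CAC·BDB·CAC·ADB·DDC·ADB·DDC·DDC·CAC·BDB·DDC·ADB·CAC·BDB·CAC·ADB·DDC·ADB·CAC·BDB·CAC·BDB·DDC·ADB·DDC·DDC·CAC·BDB·DDC·ADB·CAC·BDB·CAC·ADB·DDC·ADB·CAC·BDB·CAC·DDC·DDC·CAC·DDC·DDC·CAC·CAC·BDB·CAC·DDC·DDC·CAC·DDC·DDC·CAC·CAC·BDB·CAC·CAC·BDB·CAC·ADB·DDC·ADB·CAC·BDB·CAC·ADB·DDC·ADB·DDC·DDC·CAC·BDB·DDC·ADB·DDC·DDC·CAC·DDC·DDC·CAC·CAC·BDB·CAC·ADB·DDC·ADB·DDC·DDC·CAC·BDB·DDC·ADB
    A ↦ BDB
    B ↦ ADB
    C ↦ CAC
    D ↦ DDC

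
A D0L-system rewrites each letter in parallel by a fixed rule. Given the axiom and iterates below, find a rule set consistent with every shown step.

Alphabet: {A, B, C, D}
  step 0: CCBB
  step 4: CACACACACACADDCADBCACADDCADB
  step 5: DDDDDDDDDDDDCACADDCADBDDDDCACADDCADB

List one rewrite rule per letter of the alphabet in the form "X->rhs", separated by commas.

A->D, B->DB, C->D, D->CA

  step 4 ⇒ step 5: CACACACACACADDCADBCACADDCADB ⇒ D·D·D·D·D·D·D·D·D·D·D·D·CA·CA·D·D·CA·DB·D·D·D·D·CA·CA·D·D·CA·DB
    A ↦ D
    B ↦ DB
    C ↦ D
    D ↦ CA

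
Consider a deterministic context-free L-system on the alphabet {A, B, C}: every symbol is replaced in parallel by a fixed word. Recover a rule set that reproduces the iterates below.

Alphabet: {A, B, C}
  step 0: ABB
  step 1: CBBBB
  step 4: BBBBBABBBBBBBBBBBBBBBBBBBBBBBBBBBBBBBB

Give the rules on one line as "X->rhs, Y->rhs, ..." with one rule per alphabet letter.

A->C, B->BB, C->BA

  step 0 ⇒ step 1: ABB ⇒ C·BB·BB
    A ↦ C
    B ↦ BB
    C ↦ BA  (constrained at step 1)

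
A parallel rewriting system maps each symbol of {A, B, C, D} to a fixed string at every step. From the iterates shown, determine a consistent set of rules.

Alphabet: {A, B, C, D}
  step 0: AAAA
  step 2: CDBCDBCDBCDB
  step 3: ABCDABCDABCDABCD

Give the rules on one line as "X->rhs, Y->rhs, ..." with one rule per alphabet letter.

A->BD, B->CD, C->A, D->B

  step 2 ⇒ step 3: CDBCDBCDBCDB ⇒ A·B·CD·A·B·CD·A·B·CD·A·B·CD
    B ↦ CD
    C ↦ A
    D ↦ B
    A ↦ BD  (constrained at step 0)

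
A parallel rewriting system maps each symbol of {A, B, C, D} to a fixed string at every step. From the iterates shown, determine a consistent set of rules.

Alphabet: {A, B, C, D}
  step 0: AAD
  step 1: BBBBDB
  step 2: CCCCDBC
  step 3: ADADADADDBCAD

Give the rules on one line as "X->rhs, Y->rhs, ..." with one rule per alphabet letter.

  step 2 ⇒ step 3: CCCCDBC ⇒ AD·AD·AD·AD·DB·C·AD
    B ↦ C
    C ↦ AD
    D ↦ DB
  step 0 ⇒ step 1: AAD ⇒ BB·BB·DB
    A ↦ BB

A->BB, B->C, C->AD, D->DB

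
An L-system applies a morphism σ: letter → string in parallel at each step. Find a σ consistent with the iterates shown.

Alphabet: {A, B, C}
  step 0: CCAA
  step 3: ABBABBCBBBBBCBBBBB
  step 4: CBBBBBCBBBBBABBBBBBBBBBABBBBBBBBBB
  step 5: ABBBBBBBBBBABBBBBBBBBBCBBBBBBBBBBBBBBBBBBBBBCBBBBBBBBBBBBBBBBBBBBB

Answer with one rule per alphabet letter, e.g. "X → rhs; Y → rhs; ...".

A->CB, B->BB, C->A

  step 4 ⇒ step 5: CBBBBBCBBBBBABBBBBBBBBBABBBBBBBBBB ⇒ A·BB·BB·BB·BB·BB·A·BB·BB·BB·BB·BB·CB·BB·BB·BB·BB·BB·BB·BB·BB·BB·BB·CB·BB·BB·BB·BB·BB·BB·BB·BB·BB·BB
    A ↦ CB
    B ↦ BB
    C ↦ A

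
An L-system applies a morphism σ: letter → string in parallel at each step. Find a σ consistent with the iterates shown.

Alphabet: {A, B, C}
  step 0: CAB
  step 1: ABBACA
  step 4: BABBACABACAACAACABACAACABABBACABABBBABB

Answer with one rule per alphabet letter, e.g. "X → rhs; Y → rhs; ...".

A->B, B->ACA, C->AB

  step 0 ⇒ step 1: CAB ⇒ AB·B·ACA
    A ↦ B
    B ↦ ACA
    C ↦ AB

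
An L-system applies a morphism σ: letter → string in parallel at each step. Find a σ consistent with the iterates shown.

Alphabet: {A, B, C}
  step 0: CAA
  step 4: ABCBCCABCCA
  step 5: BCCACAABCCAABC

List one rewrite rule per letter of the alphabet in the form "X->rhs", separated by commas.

A->BC, B->C, C->A

  step 4 ⇒ step 5: ABCBCCABCCA ⇒ BC·C·A·C·A·A·BC·C·A·A·BC
    A ↦ BC
    B ↦ C
    C ↦ A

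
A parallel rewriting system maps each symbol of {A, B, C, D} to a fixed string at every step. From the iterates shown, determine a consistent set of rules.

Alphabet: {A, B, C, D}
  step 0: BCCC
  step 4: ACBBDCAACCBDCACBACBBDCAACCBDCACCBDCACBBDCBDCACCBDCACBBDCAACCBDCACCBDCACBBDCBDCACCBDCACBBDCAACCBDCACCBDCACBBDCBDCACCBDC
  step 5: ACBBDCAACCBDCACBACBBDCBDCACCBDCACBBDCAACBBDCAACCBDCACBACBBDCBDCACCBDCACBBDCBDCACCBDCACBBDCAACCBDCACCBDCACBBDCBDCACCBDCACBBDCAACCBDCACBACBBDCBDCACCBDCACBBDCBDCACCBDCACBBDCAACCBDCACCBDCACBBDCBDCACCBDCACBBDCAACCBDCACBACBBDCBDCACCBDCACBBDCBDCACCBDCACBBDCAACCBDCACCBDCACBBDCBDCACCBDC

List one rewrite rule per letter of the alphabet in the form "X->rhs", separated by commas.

A->ACB, B->A, C->BDC, D->CC

  step 4 ⇒ step 5: ACBBDCAACCBDCACBACBBDCAACCBDCACCBDCACBBDCBDCACCBDCACBBDCAACCBDCACCBDCACBBDCBDCACCBDCACBBDCAACCBDCACCBDCACBBDCBDCACCBDC ⇒ ACB·BDC·A·A·CC·BDC·ACB·ACB·BDC·BDC·A·CC·BDC·ACB·BDC·A·ACB·BDC·A·A·CC·BDC·ACB·ACB·BDC·BDC·A·CC·BDC·ACB·BDC·BDC·A·CC·BDC·ACB·BDC·A·A·CC·BDC·A·CC·BDC·ACB·BDC·BDC·A·CC·BDC·ACB·BDC·A·A·CC·BDC·ACB·ACB·BDC·BDC·A·CC·BDC·ACB·BDC·BDC·A·CC·BDC·ACB·BDC·A·A·CC·BDC·A·CC·BDC·ACB·BDC·BDC·A·CC·BDC·ACB·BDC·A·A·CC·BDC·ACB·ACB·BDC·BDC·A·CC·BDC·ACB·BDC·BDC·A·CC·BDC·ACB·BDC·A·A·CC·BDC·A·CC·BDC·ACB·BDC·BDC·A·CC·BDC
    A ↦ ACB
    B ↦ A
    C ↦ BDC
    D ↦ CC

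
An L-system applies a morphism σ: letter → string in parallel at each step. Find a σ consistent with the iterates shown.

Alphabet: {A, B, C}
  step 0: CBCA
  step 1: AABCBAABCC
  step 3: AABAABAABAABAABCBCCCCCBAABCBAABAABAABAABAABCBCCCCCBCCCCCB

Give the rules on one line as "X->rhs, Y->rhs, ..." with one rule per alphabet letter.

A->CC, B->CB, C->AAB

  step 0 ⇒ step 1: CBCA ⇒ AAB·CB·AAB·CC
    A ↦ CC
    B ↦ CB
    C ↦ AAB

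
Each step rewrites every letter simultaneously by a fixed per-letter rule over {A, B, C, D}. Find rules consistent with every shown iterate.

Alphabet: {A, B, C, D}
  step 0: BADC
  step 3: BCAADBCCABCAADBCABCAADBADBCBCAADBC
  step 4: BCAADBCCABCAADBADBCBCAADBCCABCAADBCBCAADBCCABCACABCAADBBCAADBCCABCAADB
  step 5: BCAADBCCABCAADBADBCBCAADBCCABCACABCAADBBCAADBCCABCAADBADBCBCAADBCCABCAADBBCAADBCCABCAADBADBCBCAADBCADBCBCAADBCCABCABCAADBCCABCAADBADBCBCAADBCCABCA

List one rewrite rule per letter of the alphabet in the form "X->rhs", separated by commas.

  step 4 ⇒ step 5: BCAADBCCABCAADBADBCBCAADBCCABCAADBCBCAADBCCABCACABCAADBBCAADBCCABCAADB ⇒ BCA·ADB·C·C·A·BCA·ADB·ADB·C·BCA·ADB·C·C·A·BCA·C·A·BCA·ADB·BCA·ADB·C·C·A·BCA·ADB·ADB·C·BCA·ADB·C·C·A·BCA·ADB·BCA·ADB·C·C·A·BCA·ADB·ADB·C·BCA·ADB·C·ADB·C·BCA·ADB·C·C·A·BCA·BCA·ADB·C·C·A·BCA·ADB·ADB·C·BCA·ADB·C·C·A·BCA
    A ↦ C
    B ↦ BCA
    C ↦ ADB
    D ↦ A

A->C, B->BCA, C->ADB, D->A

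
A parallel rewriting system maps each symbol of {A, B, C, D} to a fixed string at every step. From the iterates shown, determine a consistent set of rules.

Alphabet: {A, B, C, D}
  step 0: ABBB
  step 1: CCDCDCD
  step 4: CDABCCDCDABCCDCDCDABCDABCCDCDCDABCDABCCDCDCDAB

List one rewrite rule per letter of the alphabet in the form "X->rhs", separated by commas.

A->C, B->CD, C->CD, D->AB

  step 0 ⇒ step 1: ABBB ⇒ C·CD·CD·CD
    A ↦ C
    B ↦ CD
    C ↦ CD  (constrained at step 1)
    D ↦ AB  (constrained at step 1)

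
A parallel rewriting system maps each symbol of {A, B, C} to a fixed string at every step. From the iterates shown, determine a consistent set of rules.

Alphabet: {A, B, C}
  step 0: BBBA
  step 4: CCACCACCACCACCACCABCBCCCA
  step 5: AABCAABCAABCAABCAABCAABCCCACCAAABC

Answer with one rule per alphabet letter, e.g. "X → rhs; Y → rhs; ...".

A->BC, B->CC, C->A

  step 4 ⇒ step 5: CCACCACCACCACCACCABCBCCCA ⇒ A·A·BC·A·A·BC·A·A·BC·A·A·BC·A·A·BC·A·A·BC·CC·A·CC·A·A·A·BC
    A ↦ BC
    B ↦ CC
    C ↦ A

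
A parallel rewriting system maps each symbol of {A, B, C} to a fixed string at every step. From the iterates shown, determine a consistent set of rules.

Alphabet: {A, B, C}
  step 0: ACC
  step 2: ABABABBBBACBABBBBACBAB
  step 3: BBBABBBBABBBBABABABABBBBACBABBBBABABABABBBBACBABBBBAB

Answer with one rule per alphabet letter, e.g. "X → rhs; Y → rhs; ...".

  step 2 ⇒ step 3: ABABABBBBACBABBBBACBAB ⇒ BBB·AB·BBB·AB·BBB·AB·AB·AB·AB·BBB·ACB·AB·BBB·AB·AB·AB·AB·BBB·ACB·AB·BBB·AB
    A ↦ BBB
    B ↦ AB
    C ↦ ACB

A->BBB, B->AB, C->ACB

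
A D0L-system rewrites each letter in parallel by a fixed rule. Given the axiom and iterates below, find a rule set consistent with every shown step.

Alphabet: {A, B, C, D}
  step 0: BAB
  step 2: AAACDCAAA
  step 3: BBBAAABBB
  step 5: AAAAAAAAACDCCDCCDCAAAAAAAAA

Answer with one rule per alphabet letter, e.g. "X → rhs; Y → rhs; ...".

A->B, B->CDC, C->A, D->A

  step 2 ⇒ step 3: AAACDCAAA ⇒ B·B·B·A·A·A·B·B·B
    A ↦ B
    C ↦ A
    D ↦ A
    B ↦ CDC  (constrained at step 0)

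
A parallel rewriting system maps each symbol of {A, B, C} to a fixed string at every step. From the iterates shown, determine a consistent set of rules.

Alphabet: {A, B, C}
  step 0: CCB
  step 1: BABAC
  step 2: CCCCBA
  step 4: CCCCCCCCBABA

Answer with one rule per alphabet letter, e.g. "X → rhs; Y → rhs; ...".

  step 1 ⇒ step 2: BABAC ⇒ C·C·C·C·BA
    A ↦ C
    B ↦ C
    C ↦ BA

A->C, B->C, C->BA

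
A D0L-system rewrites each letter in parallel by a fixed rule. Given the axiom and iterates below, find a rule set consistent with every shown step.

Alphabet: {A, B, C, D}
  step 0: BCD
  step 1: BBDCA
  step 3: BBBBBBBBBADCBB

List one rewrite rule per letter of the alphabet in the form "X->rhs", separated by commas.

A->B, B->BB, C->DC, D->A

  step 0 ⇒ step 1: BCD ⇒ BB·DC·A
    B ↦ BB
    C ↦ DC
    D ↦ A
    A ↦ B  (constrained at step 1)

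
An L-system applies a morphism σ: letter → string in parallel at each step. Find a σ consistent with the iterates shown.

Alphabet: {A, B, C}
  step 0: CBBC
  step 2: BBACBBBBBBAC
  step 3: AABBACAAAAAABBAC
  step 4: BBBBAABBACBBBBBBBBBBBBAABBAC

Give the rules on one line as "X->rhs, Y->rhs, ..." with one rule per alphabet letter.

  step 3 ⇒ step 4: AABBACAAAAAABBAC ⇒ BB·BB·A·A·BB·AC·BB·BB·BB·BB·BB·BB·A·A·BB·AC
    A ↦ BB
    B ↦ A
    C ↦ AC

A->BB, B->A, C->AC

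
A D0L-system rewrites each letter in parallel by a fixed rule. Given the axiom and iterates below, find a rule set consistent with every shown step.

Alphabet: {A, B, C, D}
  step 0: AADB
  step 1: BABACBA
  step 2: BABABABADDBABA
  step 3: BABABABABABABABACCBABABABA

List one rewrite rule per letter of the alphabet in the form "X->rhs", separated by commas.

A->BA, B->BA, C->DD, D->C

  step 2 ⇒ step 3: BABABABADDBABA ⇒ BA·BA·BA·BA·BA·BA·BA·BA·C·C·BA·BA·BA·BA
    A ↦ BA
    B ↦ BA
    D ↦ C
  step 1 ⇒ step 2: BABACBA ⇒ BA·BA·BA·BA·DD·BA·BA
    C ↦ DD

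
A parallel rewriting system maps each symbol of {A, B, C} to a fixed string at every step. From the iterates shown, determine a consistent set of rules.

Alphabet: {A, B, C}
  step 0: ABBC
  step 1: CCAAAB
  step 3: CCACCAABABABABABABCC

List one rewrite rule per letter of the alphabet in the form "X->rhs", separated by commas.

A->CC, B->A, C->AB

  step 0 ⇒ step 1: ABBC ⇒ CC·A·A·AB
    A ↦ CC
    B ↦ A
    C ↦ AB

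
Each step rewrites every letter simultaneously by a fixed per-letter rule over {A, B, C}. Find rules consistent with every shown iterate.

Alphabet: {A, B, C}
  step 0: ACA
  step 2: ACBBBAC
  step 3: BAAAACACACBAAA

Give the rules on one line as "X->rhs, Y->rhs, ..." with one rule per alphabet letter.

  step 2 ⇒ step 3: ACBBBAC ⇒ B·AAA·AC·AC·AC·B·AAA
    A ↦ B
    B ↦ AC
    C ↦ AAA

A->B, B->AC, C->AAA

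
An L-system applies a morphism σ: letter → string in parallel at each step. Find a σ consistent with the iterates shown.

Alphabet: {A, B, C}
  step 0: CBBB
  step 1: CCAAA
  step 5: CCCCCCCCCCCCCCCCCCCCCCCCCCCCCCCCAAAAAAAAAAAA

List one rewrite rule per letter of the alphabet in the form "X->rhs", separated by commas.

A->BB, B->A, C->CC

  step 0 ⇒ step 1: CBBB ⇒ CC·A·A·A
    B ↦ A
    C ↦ CC
    A ↦ BB  (constrained at step 1)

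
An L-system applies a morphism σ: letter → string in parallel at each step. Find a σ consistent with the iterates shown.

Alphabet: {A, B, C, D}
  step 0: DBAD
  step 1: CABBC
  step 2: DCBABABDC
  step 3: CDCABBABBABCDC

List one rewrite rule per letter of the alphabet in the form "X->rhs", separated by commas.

A->B, B->AB, C->DC, D->C

  step 2 ⇒ step 3: DCBABABDC ⇒ C·DC·AB·B·AB·B·AB·C·DC
    A ↦ B
    B ↦ AB
    C ↦ DC
    D ↦ C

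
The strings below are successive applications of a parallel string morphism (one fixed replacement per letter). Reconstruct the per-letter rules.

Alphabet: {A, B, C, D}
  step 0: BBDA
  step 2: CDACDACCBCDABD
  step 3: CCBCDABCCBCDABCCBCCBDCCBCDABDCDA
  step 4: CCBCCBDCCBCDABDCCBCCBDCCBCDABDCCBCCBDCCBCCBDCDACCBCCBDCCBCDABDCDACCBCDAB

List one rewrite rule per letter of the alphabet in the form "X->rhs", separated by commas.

  step 3 ⇒ step 4: CCBCDABCCBCDABCCBCCBDCCBCDABDCDA ⇒ CCB·CCB·D·CCB·CDA·B·D·CCB·CCB·D·CCB·CDA·B·D·CCB·CCB·D·CCB·CCB·D·CDA·CCB·CCB·D·CCB·CDA·B·D·CDA·CCB·CDA·B
    A ↦ B
    B ↦ D
    C ↦ CCB
    D ↦ CDA

A->B, B->D, C->CCB, D->CDA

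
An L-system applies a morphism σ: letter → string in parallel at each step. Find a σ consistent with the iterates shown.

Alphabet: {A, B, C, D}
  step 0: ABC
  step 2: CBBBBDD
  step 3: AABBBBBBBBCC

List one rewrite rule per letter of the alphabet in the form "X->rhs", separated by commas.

  step 2 ⇒ step 3: CBBBBDD ⇒ AA·BB·BB·BB·BB·C·C
    B ↦ BB
    C ↦ AA
    D ↦ C
    A ↦ D  (constrained at step 0)

A->D, B->BB, C->AA, D->C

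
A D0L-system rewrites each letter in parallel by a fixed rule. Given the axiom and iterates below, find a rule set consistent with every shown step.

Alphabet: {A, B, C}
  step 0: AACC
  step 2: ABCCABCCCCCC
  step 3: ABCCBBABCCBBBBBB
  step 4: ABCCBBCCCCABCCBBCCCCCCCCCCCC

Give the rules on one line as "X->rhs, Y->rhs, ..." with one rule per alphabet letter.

A->AB, B->CC, C->B

  step 3 ⇒ step 4: ABCCBBABCCBBBBBB ⇒ AB·CC·B·B·CC·CC·AB·CC·B·B·CC·CC·CC·CC·CC·CC
    A ↦ AB
    B ↦ CC
    C ↦ B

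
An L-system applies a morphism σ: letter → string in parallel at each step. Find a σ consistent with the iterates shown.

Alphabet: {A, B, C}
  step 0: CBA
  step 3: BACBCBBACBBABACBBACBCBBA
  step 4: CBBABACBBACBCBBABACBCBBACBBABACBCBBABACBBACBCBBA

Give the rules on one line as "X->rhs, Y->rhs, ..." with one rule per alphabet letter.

A->BA, B->CB, C->BA

  step 3 ⇒ step 4: BACBCBBACBBABACBBACBCBBA ⇒ CB·BA·BA·CB·BA·CB·CB·BA·BA·CB·CB·BA·CB·BA·BA·CB·CB·BA·BA·CB·BA·CB·CB·BA
    A ↦ BA
    B ↦ CB
    C ↦ BA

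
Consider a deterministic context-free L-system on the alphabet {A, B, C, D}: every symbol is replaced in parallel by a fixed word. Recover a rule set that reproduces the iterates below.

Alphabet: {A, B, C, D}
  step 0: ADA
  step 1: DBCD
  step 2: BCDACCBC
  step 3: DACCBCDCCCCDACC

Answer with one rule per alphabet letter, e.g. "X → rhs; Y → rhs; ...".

  step 2 ⇒ step 3: BCDACCBC ⇒ DA·CC·BC·D·CC·CC·DA·CC
    A ↦ D
    B ↦ DA
    C ↦ CC
    D ↦ BC

A->D, B->DA, C->CC, D->BC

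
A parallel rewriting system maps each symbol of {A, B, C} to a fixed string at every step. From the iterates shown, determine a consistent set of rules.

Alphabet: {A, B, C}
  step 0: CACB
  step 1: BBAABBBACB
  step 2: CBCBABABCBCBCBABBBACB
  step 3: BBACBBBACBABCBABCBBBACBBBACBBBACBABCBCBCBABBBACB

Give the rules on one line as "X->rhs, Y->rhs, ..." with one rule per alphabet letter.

  step 2 ⇒ step 3: CBCBABABCBCBCBABBBACB ⇒ BBA·CB·BBA·CB·AB·CB·AB·CB·BBA·CB·BBA·CB·BBA·CB·AB·CB·CB·CB·AB·BBA·CB
    A ↦ AB
    B ↦ CB
    C ↦ BBA

A->AB, B->CB, C->BBA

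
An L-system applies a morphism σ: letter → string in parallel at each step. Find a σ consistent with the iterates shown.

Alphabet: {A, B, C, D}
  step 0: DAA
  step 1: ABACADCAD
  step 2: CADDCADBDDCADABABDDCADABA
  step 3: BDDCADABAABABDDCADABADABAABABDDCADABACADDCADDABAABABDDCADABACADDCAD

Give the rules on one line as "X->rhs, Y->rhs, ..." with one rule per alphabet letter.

  step 2 ⇒ step 3: CADDCADBDDCADABABDDCADABA ⇒ BDD·CAD·ABA·ABA·BDD·CAD·ABA·D·ABA·ABA·BDD·CAD·ABA·CAD·D·CAD·D·ABA·ABA·BDD·CAD·ABA·CAD·D·CAD
    A ↦ CAD
    B ↦ D
    C ↦ BDD
    D ↦ ABA

A->CAD, B->D, C->BDD, D->ABA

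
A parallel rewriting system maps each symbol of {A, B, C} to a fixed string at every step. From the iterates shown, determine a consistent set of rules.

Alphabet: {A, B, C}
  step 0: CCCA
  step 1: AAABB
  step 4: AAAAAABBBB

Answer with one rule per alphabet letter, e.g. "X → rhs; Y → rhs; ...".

  step 0 ⇒ step 1: CCCA ⇒ A·A·A·BB
    A ↦ BB
    C ↦ A
    B ↦ C  (constrained at step 1)

A->BB, B->C, C->A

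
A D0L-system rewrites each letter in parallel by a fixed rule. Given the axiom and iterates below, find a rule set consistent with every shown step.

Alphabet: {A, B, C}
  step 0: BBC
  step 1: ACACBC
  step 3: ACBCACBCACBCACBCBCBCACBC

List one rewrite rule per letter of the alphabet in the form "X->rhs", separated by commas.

A->BC, B->AC, C->BC

  step 0 ⇒ step 1: BBC ⇒ AC·AC·BC
    B ↦ AC
    C ↦ BC
    A ↦ BC  (constrained at step 1)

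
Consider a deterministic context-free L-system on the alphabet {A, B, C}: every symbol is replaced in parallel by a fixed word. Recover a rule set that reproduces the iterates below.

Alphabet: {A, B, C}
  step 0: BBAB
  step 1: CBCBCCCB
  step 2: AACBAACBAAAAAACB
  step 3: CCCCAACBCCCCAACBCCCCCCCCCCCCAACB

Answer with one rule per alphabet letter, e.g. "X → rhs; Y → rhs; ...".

A->CC, B->CB, C->AA

  step 2 ⇒ step 3: AACBAACBAAAAAACB ⇒ CC·CC·AA·CB·CC·CC·AA·CB·CC·CC·CC·CC·CC·CC·AA·CB
    A ↦ CC
    B ↦ CB
    C ↦ AA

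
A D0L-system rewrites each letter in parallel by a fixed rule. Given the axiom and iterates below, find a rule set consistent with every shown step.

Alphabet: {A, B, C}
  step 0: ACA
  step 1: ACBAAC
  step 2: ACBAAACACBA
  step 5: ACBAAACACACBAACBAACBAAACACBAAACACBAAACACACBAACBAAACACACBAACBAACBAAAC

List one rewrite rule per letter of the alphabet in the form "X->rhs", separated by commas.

  step 1 ⇒ step 2: ACBAAC ⇒ AC·BA·A·AC·AC·BA
    A ↦ AC
    B ↦ A
    C ↦ BA

A->AC, B->A, C->BA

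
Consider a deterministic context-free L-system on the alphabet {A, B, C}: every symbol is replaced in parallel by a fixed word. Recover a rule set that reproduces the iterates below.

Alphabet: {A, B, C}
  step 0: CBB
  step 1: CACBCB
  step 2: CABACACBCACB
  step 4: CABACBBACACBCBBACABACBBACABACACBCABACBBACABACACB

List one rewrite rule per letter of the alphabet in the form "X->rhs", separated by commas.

A->BA, B->CB, C->CA

  step 1 ⇒ step 2: CACBCB ⇒ CA·BA·CA·CB·CA·CB
    A ↦ BA
    B ↦ CB
    C ↦ CA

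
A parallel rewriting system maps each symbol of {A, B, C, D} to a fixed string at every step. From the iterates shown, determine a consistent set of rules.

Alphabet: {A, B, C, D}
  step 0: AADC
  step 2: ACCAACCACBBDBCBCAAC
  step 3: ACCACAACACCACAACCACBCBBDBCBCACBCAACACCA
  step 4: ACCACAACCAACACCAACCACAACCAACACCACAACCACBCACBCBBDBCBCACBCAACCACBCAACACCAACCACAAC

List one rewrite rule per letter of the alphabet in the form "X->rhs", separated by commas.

  step 3 ⇒ step 4: ACCACAACACCACAACCACBCBBDBCBCACBCAACACCA ⇒ AC·CA·CA·AC·CA·AC·AC·CA·AC·CA·CA·AC·CA·AC·AC·CA·CA·AC·CA·CB·CA·CB·CB·BDB·CB·CA·CB·CA·AC·CA·CB·CA·AC·AC·CA·AC·CA·CA·AC
    A ↦ AC
    B ↦ CB
    C ↦ CA
    D ↦ BDB

A->AC, B->CB, C->CA, D->BDB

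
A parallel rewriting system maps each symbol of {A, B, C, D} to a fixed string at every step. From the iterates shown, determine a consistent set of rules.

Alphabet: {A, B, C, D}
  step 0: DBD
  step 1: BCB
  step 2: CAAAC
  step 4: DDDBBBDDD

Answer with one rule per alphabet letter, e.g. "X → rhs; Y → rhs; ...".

  step 1 ⇒ step 2: BCB ⇒ C·AAA·C
    B ↦ C
    C ↦ AAA
    A ↦ D  (constrained at step 2)
  step 0 ⇒ step 1: DBD ⇒ B·C·B
    D ↦ B

A->D, B->C, C->AAA, D->B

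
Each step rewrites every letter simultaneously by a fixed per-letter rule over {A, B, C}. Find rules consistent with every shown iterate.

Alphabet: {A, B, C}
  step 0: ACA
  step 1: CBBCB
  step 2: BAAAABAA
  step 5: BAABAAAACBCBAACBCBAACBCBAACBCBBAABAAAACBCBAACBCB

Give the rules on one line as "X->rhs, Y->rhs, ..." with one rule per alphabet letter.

  step 1 ⇒ step 2: CBBCB ⇒ B·AA·AA·B·AA
    B ↦ AA
    C ↦ B
  step 0 ⇒ step 1: ACA ⇒ CB·B·CB
    A ↦ CB

A->CB, B->AA, C->B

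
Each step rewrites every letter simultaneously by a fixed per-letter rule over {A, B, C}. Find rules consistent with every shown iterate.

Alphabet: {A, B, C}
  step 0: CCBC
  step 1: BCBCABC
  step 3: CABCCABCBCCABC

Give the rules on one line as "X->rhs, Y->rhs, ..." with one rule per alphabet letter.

A->C, B->A, C->BC

  step 0 ⇒ step 1: CCBC ⇒ BC·BC·A·BC
    B ↦ A
    C ↦ BC
    A ↦ C  (constrained at step 1)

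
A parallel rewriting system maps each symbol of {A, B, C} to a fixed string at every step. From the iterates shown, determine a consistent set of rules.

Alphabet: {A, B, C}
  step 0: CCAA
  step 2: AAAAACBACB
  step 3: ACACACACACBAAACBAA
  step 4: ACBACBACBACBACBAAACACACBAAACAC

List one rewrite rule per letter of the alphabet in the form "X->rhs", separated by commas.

  step 3 ⇒ step 4: ACACACACACBAAACBAA ⇒ AC·B·AC·B·AC·B·AC·B·AC·B·AA·AC·AC·AC·B·AA·AC·AC
    A ↦ AC
    B ↦ AA
    C ↦ B

A->AC, B->AA, C->B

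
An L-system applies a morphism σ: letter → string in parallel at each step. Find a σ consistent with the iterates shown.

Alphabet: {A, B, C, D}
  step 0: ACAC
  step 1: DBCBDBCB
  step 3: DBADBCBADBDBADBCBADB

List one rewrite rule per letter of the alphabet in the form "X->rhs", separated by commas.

A->DB, B->A, C->CB, D->AB

  step 0 ⇒ step 1: ACAC ⇒ DB·CB·DB·CB
    A ↦ DB
    C ↦ CB
    B ↦ A  (constrained at step 1)
    D ↦ AB  (constrained at step 1)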